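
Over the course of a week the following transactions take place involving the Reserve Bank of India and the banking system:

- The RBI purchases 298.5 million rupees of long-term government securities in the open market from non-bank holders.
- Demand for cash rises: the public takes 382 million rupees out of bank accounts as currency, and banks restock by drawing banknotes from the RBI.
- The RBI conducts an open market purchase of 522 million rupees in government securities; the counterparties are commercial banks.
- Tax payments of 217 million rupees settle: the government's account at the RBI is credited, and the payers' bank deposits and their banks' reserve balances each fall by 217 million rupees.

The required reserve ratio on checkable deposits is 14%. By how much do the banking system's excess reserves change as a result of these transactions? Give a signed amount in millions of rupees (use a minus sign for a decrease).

+263.57 million

Asset purchase (from non-banks) 298.5 million rupees: reserves +298.5M, deposits +298.5M.
Currency withdrawal 382 million rupees: reserves −382M, deposits −382M.
OMO purchase (from banks) 522 million rupees: reserves +522M, deposits 0.
Government account inflow 217 million rupees: reserves −217M, deposits −217M.
Totals: Δreserves = +221.5M, Δdeposits = −300.5M.
Δrequired reserves = 14% × −300.5M = −42.07M.
Δexcess reserves = Δreserves − Δrequired = +221.5M − (−42.07M) = +263.57 million.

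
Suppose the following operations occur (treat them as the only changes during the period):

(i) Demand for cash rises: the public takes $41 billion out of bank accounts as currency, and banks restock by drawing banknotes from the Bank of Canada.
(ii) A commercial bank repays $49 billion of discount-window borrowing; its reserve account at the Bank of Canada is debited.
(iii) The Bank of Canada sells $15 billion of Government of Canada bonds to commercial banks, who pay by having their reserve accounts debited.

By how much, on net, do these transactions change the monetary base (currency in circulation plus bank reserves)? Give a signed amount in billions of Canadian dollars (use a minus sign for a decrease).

Bank of Canada balance sheet:
  Assets:      Securities −$15B, Loans to banks −$49B
  Liabilities: Bank reserves −$105B, Currency in circulation +$41B
Monetary base = currency + reserves: +$41B + (−$105B) = -$64 billion.

-$64 billion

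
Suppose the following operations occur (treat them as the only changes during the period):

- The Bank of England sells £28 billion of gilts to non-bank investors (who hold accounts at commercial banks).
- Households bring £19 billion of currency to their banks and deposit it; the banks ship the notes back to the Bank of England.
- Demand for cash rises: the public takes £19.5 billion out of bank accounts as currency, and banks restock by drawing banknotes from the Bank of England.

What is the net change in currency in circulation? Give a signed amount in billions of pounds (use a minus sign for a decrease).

+£0.5 billion

Asset sale (to non-banks) £28 billion: no currency enters or leaves circulation → 0.
Currency deposit £19 billion: notes return to the central bank → −£19B.
Currency withdrawal £19.5 billion: notes leave the central bank → +£19.5B.
Net: 0 − 19 + 19.5 = +£0.5 billion.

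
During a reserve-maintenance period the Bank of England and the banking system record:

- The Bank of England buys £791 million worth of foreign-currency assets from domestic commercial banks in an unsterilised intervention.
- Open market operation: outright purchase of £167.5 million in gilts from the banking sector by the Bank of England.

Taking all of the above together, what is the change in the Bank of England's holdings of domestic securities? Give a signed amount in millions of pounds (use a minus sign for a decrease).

FX purchase £791 million: the Bank of England's securities portfolio is untouched → 0.
OMO purchase (from banks) £167.5 million: securities added to the Bank of England's portfolio → +£167.5M.
Net: 0 + 167.5 = +£167.5 million.

+£167.5 million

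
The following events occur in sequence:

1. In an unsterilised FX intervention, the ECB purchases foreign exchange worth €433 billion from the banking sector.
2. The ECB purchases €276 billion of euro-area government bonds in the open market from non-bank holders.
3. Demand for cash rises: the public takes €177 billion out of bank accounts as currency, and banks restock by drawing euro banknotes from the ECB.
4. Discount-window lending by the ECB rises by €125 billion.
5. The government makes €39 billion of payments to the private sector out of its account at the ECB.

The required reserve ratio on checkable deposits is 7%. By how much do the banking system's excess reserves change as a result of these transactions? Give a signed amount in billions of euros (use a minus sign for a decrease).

FX purchase €433 billion: reserves +€433B, deposits 0.
Asset purchase (from non-banks) €276 billion: reserves +€276B, deposits +€276B.
Currency withdrawal €177 billion: reserves −€177B, deposits −€177B.
Discount-window loan €125 billion: reserves +€125B, deposits 0.
Government spending €39 billion: reserves +€39B, deposits +€39B.
Totals: Δreserves = +€696B, Δdeposits = +€138B.
Δrequired reserves = 7% × +€138B = +€9.66B.
Δexcess reserves = Δreserves − Δrequired = +€696B − (+€9.66B) = +€686.34 billion.

+€686.34 billion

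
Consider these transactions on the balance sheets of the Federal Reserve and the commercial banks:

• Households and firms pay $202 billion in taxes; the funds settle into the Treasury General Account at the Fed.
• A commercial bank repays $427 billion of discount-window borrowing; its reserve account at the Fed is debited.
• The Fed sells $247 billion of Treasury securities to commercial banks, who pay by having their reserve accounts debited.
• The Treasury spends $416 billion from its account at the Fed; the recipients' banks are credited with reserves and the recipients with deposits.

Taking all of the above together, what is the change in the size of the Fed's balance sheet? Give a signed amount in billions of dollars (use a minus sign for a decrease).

-$674 billion

Fed balance sheet:
  Assets:      Securities −$247B, Loans to banks −$427B
  Liabilities: Bank reserves −$460B, Government deposits −$214B
Change in total Fed assets = -$674 billion.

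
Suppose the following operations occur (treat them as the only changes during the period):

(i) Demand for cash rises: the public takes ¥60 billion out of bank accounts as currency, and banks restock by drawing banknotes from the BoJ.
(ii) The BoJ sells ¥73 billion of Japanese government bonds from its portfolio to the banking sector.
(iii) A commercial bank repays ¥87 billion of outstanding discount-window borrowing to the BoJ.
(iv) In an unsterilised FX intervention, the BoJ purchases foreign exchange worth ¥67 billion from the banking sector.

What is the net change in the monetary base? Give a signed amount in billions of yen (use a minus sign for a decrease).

-¥93 billion

BoJ balance sheet:
  Assets:      Securities −¥73B, Loans to banks −¥87B, Foreign assets +¥67B
  Liabilities: Bank reserves −¥153B, Currency in circulation +¥60B
Commercial banking system:
  Assets:      Reserves at CB −¥153B, Securities +¥73B, Foreign assets −¥67B
  Liabilities: Checkable deposits −¥60B, Borrowings from CB −¥87B
Monetary base = currency + reserves: +¥60B + (−¥153B) = -¥93 billion.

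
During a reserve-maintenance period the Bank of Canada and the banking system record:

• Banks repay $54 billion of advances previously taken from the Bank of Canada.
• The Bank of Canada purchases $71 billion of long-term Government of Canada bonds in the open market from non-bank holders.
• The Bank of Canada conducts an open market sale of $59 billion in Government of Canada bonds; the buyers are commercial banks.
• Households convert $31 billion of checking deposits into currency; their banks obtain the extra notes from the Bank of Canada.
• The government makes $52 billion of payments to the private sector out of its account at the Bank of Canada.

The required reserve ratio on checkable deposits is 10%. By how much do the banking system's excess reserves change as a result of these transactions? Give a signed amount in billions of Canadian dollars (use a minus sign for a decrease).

-$30.2 billion

Discount-window repayment $54 billion: reserves −$54B, deposits 0.
Asset purchase (from non-banks) $71 billion: reserves +$71B, deposits +$71B.
OMO sale (to banks) $59 billion: reserves −$59B, deposits 0.
Currency withdrawal $31 billion: reserves −$31B, deposits −$31B.
Government spending $52 billion: reserves +$52B, deposits +$52B.
Totals: Δreserves = −$21B, Δdeposits = +$92B.
Δrequired reserves = 10% × +$92B = +$9.2B.
Δexcess reserves = Δreserves − Δrequired = −$21B − (+$9.2B) = -$30.2 billion.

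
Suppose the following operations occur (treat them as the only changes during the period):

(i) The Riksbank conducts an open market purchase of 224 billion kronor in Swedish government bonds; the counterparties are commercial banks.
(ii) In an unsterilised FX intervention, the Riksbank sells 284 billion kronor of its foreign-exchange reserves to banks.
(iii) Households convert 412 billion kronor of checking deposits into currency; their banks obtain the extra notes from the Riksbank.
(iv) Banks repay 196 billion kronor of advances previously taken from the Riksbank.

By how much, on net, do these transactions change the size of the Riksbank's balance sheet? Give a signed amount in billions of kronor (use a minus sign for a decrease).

-256 billion

OMO purchase (from banks) 224 billion kronor: a Riksbank asset is acquired → +224B.
FX sale 284 billion kronor: a Riksbank asset is shed → −284B.
Currency withdrawal 412 billion kronor: only the composition of liabilities changes → 0.
Discount-window repayment 196 billion kronor: a Riksbank asset is shed → −196B.
Net: 224 − 284 + 0 − 196 = -256 billion.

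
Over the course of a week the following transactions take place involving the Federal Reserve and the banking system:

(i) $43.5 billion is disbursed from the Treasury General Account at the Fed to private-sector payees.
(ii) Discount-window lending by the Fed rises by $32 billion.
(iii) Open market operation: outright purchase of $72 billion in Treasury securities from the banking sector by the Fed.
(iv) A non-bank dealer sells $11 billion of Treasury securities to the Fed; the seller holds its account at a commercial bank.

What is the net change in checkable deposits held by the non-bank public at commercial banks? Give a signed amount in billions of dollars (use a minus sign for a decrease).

Fed balance sheet:
  Assets:      Securities +$83B, Loans to banks +$32B
  Liabilities: Bank reserves +$158.5B, Government deposits −$43.5B
Commercial banking system:
  Assets:      Reserves at CB +$158.5B, Securities −$72B
  Liabilities: Checkable deposits +$54.5B, Borrowings from CB +$32B
So the change in checkable deposits held by the non-bank public at commercial banks is +$54.5 billion.

+$54.5 billion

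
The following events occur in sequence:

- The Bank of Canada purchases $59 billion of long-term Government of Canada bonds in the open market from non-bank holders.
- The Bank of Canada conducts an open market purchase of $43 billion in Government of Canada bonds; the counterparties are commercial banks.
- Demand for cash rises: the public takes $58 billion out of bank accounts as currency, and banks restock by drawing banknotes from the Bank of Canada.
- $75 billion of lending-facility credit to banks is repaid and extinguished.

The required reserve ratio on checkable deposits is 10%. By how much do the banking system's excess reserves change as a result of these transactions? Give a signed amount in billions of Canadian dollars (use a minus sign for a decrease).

Asset purchase (from non-banks) $59 billion: reserves +$59B, deposits +$59B.
OMO purchase (from banks) $43 billion: reserves +$43B, deposits 0.
Currency withdrawal $58 billion: reserves −$58B, deposits −$58B.
Discount-window repayment $75 billion: reserves −$75B, deposits 0.
Totals: Δreserves = −$31B, Δdeposits = +$1B.
Δrequired reserves = 10% × +$1B = +$0.1B.
Δexcess reserves = Δreserves − Δrequired = −$31B − (+$0.1B) = -$31.1 billion.

-$31.1 billion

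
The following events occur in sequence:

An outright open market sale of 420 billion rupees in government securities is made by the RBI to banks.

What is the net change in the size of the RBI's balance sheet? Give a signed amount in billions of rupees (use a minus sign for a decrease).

-420 billion

OMO sale (to banks) 420 billion rupees: an RBI asset is shed → −420B.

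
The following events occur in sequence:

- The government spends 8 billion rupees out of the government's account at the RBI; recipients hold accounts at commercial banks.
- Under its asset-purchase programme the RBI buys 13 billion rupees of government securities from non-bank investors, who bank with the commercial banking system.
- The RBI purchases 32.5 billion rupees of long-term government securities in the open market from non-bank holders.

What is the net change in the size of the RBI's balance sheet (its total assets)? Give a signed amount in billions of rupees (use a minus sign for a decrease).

RBI balance sheet:
  Assets:      Securities +45.5B
  Liabilities: Bank reserves +53.5B, Government deposits −8B
Commercial banking system:
  Assets:      Reserves at CB +53.5B
  Liabilities: Checkable deposits +53.5B
Change in total RBI assets = +45.5 billion.

+45.5 billion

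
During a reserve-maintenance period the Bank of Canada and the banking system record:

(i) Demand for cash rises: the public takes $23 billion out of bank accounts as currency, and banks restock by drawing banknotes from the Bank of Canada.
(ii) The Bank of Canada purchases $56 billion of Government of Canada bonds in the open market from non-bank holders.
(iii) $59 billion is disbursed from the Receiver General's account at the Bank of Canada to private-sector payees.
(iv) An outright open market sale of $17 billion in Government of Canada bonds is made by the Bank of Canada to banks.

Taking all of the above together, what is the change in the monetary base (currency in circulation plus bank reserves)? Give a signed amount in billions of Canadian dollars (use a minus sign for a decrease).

+$98 billion

Currency withdrawal $23 billion: just a shift between currency and reserves — both are base money → 0.
Asset purchase (from non-banks) $56 billion: Bank of Canada balance sheet expands → +$56B.
Government spending $59 billion: a non-base liability converts back to reserves → +$59B.
OMO sale (to banks) $17 billion: Bank of Canada balance sheet contracts → −$17B.
Net: 0 + 56 + 59 − 17 = +$98 billion.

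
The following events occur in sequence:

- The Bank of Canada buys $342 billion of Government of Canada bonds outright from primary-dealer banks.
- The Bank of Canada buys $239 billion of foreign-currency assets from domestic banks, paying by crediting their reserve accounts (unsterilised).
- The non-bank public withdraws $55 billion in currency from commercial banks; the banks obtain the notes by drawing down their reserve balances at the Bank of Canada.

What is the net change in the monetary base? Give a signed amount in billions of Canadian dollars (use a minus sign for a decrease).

OMO purchase (from banks) $342 billion: Bank of Canada balance sheet expands → +$342B.
FX purchase $239 billion: Bank of Canada balance sheet expands → +$239B.
Currency withdrawal $55 billion: just a shift between currency and reserves — both are base money → 0.
Net: 342 + 239 + 0 = +$581 billion.

+$581 billion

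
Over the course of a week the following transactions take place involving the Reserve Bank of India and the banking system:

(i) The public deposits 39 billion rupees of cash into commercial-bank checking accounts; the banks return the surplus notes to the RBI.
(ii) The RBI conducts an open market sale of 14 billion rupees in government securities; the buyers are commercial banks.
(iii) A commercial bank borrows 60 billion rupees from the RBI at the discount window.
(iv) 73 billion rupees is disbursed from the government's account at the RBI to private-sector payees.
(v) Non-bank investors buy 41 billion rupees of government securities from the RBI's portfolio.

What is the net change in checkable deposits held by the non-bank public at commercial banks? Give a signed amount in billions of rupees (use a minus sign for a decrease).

+71 billion

RBI balance sheet:
  Assets:      Securities −55B, Loans to banks +60B
  Liabilities: Bank reserves +117B, Currency in circulation −39B, Government deposits −73B
Commercial banking system:
  Assets:      Reserves at CB +117B, Securities +14B
  Liabilities: Checkable deposits +71B, Borrowings from CB +60B
So the change in checkable deposits held by the non-bank public at commercial banks is +71 billion.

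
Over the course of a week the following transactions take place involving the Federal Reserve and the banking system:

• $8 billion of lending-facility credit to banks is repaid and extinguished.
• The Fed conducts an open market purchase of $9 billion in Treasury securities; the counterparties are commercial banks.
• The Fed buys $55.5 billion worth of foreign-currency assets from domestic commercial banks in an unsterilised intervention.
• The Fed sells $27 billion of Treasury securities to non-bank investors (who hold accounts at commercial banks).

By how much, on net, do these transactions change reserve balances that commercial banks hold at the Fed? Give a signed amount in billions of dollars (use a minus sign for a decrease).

Discount-window repayment $8 billion: repayment is debited from reserves → −$8B.
OMO purchase (from banks) $9 billion: the Fed pays by crediting reserve accounts → +$9B.
FX purchase $55.5 billion: the Fed pays by crediting reserve accounts → +$55.5B.
Asset sale (to non-banks) $27 billion: the non-bank buyers' banks settle from reserves → −$27B.
Net: −8 + 9 + 55.5 − 27 = +$29.5 billion.

+$29.5 billion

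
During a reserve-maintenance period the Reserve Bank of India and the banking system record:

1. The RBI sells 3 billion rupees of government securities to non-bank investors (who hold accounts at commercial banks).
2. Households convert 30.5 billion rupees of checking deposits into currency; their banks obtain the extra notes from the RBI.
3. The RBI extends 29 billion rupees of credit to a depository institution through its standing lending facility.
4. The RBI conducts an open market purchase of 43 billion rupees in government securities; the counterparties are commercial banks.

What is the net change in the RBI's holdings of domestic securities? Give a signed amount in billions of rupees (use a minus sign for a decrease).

+40 billion

RBI balance sheet:
  Assets:      Securities +40B, Loans to banks +29B
  Liabilities: Bank reserves +38.5B, Currency in circulation +30.5B
Commercial banking system:
  Assets:      Reserves at CB +38.5B, Securities −43B
  Liabilities: Checkable deposits −33.5B, Borrowings from CB +29B
So the change in the RBI's holdings of domestic securities is +40 billion.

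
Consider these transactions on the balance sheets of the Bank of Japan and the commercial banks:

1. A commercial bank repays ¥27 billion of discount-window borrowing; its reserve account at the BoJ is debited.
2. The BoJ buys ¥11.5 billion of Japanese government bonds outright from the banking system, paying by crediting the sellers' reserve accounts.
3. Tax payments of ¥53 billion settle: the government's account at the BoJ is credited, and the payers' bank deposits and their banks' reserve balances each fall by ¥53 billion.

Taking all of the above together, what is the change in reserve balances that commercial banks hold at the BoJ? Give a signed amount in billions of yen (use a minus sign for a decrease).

BoJ balance sheet:
  Assets:      Securities +¥11.5B, Loans to banks −¥27B
  Liabilities: Bank reserves −¥68.5B, Government deposits +¥53B
Commercial banking system:
  Assets:      Reserves at CB −¥68.5B, Securities −¥11.5B
  Liabilities: Checkable deposits −¥53B, Borrowings from CB −¥27B
So the change in reserve balances that commercial banks hold at the BoJ is -¥68.5 billion.

-¥68.5 billion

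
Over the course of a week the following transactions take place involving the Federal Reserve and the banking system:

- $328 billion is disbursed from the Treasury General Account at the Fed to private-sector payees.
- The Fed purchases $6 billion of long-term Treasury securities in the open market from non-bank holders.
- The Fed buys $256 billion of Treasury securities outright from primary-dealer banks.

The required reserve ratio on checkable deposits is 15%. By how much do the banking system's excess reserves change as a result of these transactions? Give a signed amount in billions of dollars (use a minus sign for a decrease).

+$539.9 billion

Government spending $328 billion: reserves +$328B, deposits +$328B.
Asset purchase (from non-banks) $6 billion: reserves +$6B, deposits +$6B.
OMO purchase (from banks) $256 billion: reserves +$256B, deposits 0.
Totals: Δreserves = +$590B, Δdeposits = +$334B.
Δrequired reserves = 15% × +$334B = +$50.1B.
Δexcess reserves = Δreserves − Δrequired = +$590B − (+$50.1B) = +$539.9 billion.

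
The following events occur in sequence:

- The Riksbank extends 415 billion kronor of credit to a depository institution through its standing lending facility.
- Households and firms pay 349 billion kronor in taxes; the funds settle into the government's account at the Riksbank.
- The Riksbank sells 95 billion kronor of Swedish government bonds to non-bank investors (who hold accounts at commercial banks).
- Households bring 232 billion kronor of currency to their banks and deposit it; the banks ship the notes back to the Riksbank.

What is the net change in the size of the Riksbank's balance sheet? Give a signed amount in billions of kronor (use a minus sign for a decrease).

+320 billion

Riksbank balance sheet:
  Assets:      Securities −95B, Loans to banks +415B
  Liabilities: Bank reserves +203B, Currency in circulation −232B, Government deposits +349B
Change in total Riksbank assets = +320 billion.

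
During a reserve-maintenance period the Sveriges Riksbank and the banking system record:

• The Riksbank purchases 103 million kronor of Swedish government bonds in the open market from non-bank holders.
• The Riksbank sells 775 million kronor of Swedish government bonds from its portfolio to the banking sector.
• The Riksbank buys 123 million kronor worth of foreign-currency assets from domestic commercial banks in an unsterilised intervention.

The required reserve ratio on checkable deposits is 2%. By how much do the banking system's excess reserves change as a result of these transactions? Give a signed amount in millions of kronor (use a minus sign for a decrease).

Asset purchase (from non-banks) 103 million kronor: reserves +103M, deposits +103M.
OMO sale (to banks) 775 million kronor: reserves −775M, deposits 0.
FX purchase 123 million kronor: reserves +123M, deposits 0.
Totals: Δreserves = −549M, Δdeposits = +103M.
Δrequired reserves = 2% × +103M = +2.06M.
Δexcess reserves = Δreserves − Δrequired = −549M − (+2.06M) = -551.06 million.

-551.06 million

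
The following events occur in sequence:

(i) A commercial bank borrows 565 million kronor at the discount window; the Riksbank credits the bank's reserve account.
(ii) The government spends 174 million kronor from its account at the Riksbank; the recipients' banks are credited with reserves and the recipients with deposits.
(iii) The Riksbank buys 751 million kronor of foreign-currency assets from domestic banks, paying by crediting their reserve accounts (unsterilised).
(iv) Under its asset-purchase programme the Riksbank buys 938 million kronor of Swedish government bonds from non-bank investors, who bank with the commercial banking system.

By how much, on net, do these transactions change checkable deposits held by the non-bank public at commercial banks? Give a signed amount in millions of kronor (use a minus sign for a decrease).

Riksbank balance sheet:
  Assets:      Securities +938M, Loans to banks +565M, Foreign assets +751M
  Liabilities: Bank reserves +2428M, Government deposits −174M
Commercial banking system:
  Assets:      Reserves at CB +2428M, Foreign assets −751M
  Liabilities: Checkable deposits +1112M, Borrowings from CB +565M
So the change in checkable deposits held by the non-bank public at commercial banks is +1112 million.

+1112 million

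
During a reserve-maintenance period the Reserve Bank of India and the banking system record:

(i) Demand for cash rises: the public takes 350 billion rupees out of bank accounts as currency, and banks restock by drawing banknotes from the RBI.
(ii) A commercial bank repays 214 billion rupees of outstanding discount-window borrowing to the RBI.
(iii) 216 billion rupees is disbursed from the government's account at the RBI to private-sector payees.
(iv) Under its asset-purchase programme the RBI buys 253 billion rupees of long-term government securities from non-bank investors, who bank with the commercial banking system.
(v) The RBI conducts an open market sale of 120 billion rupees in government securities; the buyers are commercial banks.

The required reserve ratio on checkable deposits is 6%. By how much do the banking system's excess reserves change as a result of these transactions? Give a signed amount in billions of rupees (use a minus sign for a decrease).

-222.14 billion

Currency withdrawal 350 billion rupees: reserves −350B, deposits −350B.
Discount-window repayment 214 billion rupees: reserves −214B, deposits 0.
Government spending 216 billion rupees: reserves +216B, deposits +216B.
Asset purchase (from non-banks) 253 billion rupees: reserves +253B, deposits +253B.
OMO sale (to banks) 120 billion rupees: reserves −120B, deposits 0.
Totals: Δreserves = −215B, Δdeposits = +119B.
Δrequired reserves = 6% × +119B = +7.14B.
Δexcess reserves = Δreserves − Δrequired = −215B − (+7.14B) = -222.14 billion.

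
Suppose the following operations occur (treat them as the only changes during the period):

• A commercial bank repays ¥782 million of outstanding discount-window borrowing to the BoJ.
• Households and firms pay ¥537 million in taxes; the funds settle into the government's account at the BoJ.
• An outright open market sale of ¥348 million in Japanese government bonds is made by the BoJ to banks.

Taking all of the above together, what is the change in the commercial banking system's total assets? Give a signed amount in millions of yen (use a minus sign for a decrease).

Discount-window repayment ¥782 million: bank balance sheets shrink → −¥782M.
Government account inflow ¥537 million: bank balance sheets shrink → −¥537M.
OMO sale (to banks) ¥348 million: just an asset swap on bank balance sheets → 0.
Net: −782 − 537 + 0 = -¥1319 million.

-¥1319 million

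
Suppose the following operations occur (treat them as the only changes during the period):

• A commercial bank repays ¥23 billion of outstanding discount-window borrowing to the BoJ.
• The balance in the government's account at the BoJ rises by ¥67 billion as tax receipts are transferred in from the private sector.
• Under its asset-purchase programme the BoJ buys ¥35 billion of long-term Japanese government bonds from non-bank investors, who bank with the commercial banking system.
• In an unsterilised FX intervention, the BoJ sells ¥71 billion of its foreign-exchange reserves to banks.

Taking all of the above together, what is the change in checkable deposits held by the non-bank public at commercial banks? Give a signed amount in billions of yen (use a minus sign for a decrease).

BoJ balance sheet:
  Assets:      Securities +¥35B, Loans to banks −¥23B, Foreign assets −¥71B
  Liabilities: Bank reserves −¥126B, Government deposits +¥67B
Commercial banking system:
  Assets:      Reserves at CB −¥126B, Foreign assets +¥71B
  Liabilities: Checkable deposits −¥32B, Borrowings from CB −¥23B
So the change in checkable deposits held by the non-bank public at commercial banks is -¥32 billion.

-¥32 billion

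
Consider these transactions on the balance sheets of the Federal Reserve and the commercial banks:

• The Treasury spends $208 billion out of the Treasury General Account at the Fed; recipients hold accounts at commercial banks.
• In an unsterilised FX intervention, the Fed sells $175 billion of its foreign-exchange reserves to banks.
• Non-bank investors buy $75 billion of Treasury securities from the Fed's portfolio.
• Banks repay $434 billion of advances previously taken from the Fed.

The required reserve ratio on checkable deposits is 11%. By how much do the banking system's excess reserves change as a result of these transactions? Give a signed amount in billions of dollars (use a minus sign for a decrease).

-$490.63 billion

Government spending $208 billion: reserves +$208B, deposits +$208B.
FX sale $175 billion: reserves −$175B, deposits 0.
Asset sale (to non-banks) $75 billion: reserves −$75B, deposits −$75B.
Discount-window repayment $434 billion: reserves −$434B, deposits 0.
Totals: Δreserves = −$476B, Δdeposits = +$133B.
Δrequired reserves = 11% × +$133B = +$14.63B.
Δexcess reserves = Δreserves − Δrequired = −$476B − (+$14.63B) = -$490.63 billion.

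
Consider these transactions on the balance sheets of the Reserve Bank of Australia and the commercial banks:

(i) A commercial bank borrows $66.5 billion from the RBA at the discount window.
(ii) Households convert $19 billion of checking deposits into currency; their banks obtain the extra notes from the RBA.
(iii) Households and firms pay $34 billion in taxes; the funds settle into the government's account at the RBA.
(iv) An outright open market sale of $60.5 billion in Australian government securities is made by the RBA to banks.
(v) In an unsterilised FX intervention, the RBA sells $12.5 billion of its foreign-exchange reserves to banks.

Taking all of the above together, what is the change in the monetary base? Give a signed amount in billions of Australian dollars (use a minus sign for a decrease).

Discount-window loan $66.5 billion: RBA balance sheet expands → +$66.5B.
Currency withdrawal $19 billion: just a shift between currency and reserves — both are base money → 0.
Government account inflow $34 billion: reserves shift to a non-base liability → −$34B.
OMO sale (to banks) $60.5 billion: RBA balance sheet contracts → −$60.5B.
FX sale $12.5 billion: RBA balance sheet contracts → −$12.5B.
Net: 66.5 + 0 − 34 − 60.5 − 12.5 = -$40.5 billion.

-$40.5 billion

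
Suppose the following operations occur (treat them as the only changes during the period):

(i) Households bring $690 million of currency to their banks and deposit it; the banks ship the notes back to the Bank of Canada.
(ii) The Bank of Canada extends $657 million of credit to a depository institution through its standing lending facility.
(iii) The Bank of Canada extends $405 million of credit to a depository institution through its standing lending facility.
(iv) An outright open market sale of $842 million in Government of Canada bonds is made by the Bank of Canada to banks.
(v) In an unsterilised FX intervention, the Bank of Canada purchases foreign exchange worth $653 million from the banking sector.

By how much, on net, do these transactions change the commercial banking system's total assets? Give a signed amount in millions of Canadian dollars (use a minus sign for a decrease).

Currency deposit $690 million: bank balance sheets expand → +$690M.
Discount-window loan $657 million: bank balance sheets expand → +$657M.
Discount-window loan $405 million: bank balance sheets expand → +$405M.
OMO sale (to banks) $842 million: just an asset swap on bank balance sheets → 0.
FX purchase $653 million: just an asset swap on bank balance sheets → 0.
Net: 690 + 657 + 405 + 0 + 0 = +$1752 million.

+$1752 million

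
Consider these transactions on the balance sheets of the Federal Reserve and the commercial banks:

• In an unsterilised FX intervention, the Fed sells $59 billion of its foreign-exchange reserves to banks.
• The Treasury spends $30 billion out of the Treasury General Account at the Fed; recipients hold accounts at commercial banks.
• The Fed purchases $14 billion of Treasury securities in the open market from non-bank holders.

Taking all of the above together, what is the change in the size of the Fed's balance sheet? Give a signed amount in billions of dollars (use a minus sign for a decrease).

FX sale $59 billion: a Fed asset is shed → −$59B.
Government spending $30 billion: only the composition of liabilities changes → 0.
Asset purchase (from non-banks) $14 billion: a Fed asset is acquired → +$14B.
Net: −59 + 0 + 14 = -$45 billion.

-$45 billion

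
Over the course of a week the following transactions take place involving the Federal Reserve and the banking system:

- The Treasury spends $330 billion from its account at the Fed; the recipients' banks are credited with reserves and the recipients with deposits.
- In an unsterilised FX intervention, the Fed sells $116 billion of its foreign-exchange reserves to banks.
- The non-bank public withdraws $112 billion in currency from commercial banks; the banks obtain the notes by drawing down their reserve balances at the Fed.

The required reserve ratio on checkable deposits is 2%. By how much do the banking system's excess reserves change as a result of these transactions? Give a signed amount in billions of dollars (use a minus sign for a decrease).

Government spending $330 billion: reserves +$330B, deposits +$330B.
FX sale $116 billion: reserves −$116B, deposits 0.
Currency withdrawal $112 billion: reserves −$112B, deposits −$112B.
Totals: Δreserves = +$102B, Δdeposits = +$218B.
Δrequired reserves = 2% × +$218B = +$4.36B.
Δexcess reserves = Δreserves − Δrequired = +$102B − (+$4.36B) = +$97.64 billion.

+$97.64 billion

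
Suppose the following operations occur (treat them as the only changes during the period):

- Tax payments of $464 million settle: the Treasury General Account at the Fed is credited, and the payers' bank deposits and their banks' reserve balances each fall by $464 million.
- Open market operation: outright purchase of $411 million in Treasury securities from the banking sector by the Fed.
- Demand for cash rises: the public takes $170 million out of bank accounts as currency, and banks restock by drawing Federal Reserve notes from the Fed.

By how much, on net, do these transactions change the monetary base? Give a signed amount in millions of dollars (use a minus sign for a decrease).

Fed balance sheet:
  Assets:      Securities +$411M
  Liabilities: Bank reserves −$223M, Currency in circulation +$170M, Government deposits +$464M
Monetary base = currency + reserves: +$170M + (−$223M) = -$53 million.

-$53 million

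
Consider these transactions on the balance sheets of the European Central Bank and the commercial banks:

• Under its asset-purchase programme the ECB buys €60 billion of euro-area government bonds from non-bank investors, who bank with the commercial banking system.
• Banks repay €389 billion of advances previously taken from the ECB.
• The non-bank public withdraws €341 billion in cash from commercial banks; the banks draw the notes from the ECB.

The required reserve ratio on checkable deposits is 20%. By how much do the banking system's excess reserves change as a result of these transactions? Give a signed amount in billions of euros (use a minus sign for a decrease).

Asset purchase (from non-banks) €60 billion: reserves +€60B, deposits +€60B.
Discount-window repayment €389 billion: reserves −€389B, deposits 0.
Currency withdrawal €341 billion: reserves −€341B, deposits −€341B.
Totals: Δreserves = −€670B, Δdeposits = −€281B.
Δrequired reserves = 20% × −€281B = −€56.2B.
Δexcess reserves = Δreserves − Δrequired = −€670B − (−€56.2B) = -€613.8 billion.

-€613.8 billion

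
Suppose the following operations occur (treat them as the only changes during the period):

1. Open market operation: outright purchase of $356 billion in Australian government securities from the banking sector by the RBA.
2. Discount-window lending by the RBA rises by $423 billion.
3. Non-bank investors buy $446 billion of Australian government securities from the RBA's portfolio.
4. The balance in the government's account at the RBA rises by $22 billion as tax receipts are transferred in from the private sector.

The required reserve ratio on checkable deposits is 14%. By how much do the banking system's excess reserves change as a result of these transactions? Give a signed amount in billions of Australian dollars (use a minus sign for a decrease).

+$376.52 billion

OMO purchase (from banks) $356 billion: reserves +$356B, deposits 0.
Discount-window loan $423 billion: reserves +$423B, deposits 0.
Asset sale (to non-banks) $446 billion: reserves −$446B, deposits −$446B.
Government account inflow $22 billion: reserves −$22B, deposits −$22B.
Totals: Δreserves = +$311B, Δdeposits = −$468B.
Δrequired reserves = 14% × −$468B = −$65.52B.
Δexcess reserves = Δreserves − Δrequired = +$311B − (−$65.52B) = +$376.52 billion.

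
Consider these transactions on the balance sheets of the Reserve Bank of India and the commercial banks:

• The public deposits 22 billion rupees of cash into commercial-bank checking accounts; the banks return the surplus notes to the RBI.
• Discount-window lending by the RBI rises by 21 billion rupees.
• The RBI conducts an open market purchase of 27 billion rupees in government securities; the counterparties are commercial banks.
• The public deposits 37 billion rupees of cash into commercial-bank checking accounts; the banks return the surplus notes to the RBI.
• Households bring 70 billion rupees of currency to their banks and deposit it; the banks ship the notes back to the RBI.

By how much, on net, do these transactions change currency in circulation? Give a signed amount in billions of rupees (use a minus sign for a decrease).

Currency deposit 22 billion rupees: notes return to the central bank → −22B.
Discount-window loan 21 billion rupees: no currency enters or leaves circulation → 0.
OMO purchase (from banks) 27 billion rupees: no currency enters or leaves circulation → 0.
Currency deposit 37 billion rupees: notes return to the central bank → −37B.
Currency deposit 70 billion rupees: notes return to the central bank → −70B.
Net: −22 + 0 + 0 − 37 − 70 = -129 billion.

-129 billion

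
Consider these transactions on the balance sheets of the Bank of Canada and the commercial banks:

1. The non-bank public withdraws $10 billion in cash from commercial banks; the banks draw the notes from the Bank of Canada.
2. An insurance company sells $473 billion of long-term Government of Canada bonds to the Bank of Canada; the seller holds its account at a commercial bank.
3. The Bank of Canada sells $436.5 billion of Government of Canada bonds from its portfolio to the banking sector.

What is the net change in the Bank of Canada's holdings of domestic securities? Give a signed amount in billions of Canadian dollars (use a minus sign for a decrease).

Bank of Canada balance sheet:
  Assets:      Securities +$36.5B
  Liabilities: Bank reserves +$26.5B, Currency in circulation +$10B
So the change in the Bank of Canada's holdings of domestic securities is +$36.5 billion.

+$36.5 billion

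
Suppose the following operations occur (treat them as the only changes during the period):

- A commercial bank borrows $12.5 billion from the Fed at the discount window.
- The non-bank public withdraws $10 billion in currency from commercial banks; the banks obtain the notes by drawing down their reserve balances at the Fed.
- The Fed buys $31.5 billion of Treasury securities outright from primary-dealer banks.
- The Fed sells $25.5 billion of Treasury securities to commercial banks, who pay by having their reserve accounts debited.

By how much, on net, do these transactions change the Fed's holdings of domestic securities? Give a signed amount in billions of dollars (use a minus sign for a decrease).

+$6 billion

Fed balance sheet:
  Assets:      Securities +$6B, Loans to banks +$12.5B
  Liabilities: Bank reserves +$8.5B, Currency in circulation +$10B
So the change in the Fed's holdings of domestic securities is +$6 billion.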